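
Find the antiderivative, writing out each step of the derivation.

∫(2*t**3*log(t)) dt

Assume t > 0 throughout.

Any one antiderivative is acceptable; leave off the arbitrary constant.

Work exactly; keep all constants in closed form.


Step 1. Integrate ∫(2*t**3*log(t)) dt by parts with u = log(t), dv = (2*t**3) dt, so v = t**4/2 [assuming t > 0]: now t**4*log(t)/2 + ∫(-t**3/2) dt.
Step 2. Evaluate the standard form: now t**4*log(t)/2 - t**4/8.
Answer: t**4*log(t)/2 - t**4/8.


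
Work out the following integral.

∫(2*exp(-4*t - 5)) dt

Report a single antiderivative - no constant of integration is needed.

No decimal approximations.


Answer: -exp(-4*t - 5)/2.


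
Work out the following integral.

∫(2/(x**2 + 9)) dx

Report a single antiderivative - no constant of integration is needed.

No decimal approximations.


Answer: 2*atan(x/3)/3.


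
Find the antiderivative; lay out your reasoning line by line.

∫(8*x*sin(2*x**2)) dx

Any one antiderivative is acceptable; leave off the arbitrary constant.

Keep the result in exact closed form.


Step 1. Substitute u = x**2, turning ∫(8*x*sin(2*x**2)) dx into ∫(4*sin(2*u)) du: now ∫(4*sin(2*u)) du.
Step 2. Evaluate the standard form: now -2*cos(2*u).
Step 3. Substitute back u = x**2: now -2*cos(2*x**2).
Answer: -2*cos(2*x**2).


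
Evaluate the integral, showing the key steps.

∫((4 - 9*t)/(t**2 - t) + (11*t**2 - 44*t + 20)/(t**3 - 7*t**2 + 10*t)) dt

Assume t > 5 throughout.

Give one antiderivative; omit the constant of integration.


Step 1. Rewrite: now ∫((4 - 9*t)/(t**2 - t)) dt + ∫((11*t**2 - 44*t + 20)/(t**3 - 7*t**2 + 10*t)) dt.
Step 2. Decompose ∫((11*t**2 - 44*t + 20)/(t**3 - 7*t**2 + 10*t)) dt by partial fractions, (11*t**2 - 44*t + 20)/(t**3 - 7*t**2 + 10*t) = 4/(t - 2) + 5/(t - 5) + 2/t: now ∫(2/t) dt + ∫((4 - 9*t)/(t**2 - t)) dt + ∫(5/(t - 5)) dt + ∫(4/(t - 2)) dt.
Step 3. Evaluate the standard form [assuming t > 2]: now 4*log(t - 2) + ∫(2/t) dt + ∫((4 - 9*t)/(t**2 - t)) dt + ∫(5/(t - 5)) dt.
Step 4. Evaluate the standard form [assuming t > 0]: now 2*log(t) + 4*log(t - 2) + ∫((4 - 9*t)/(t**2 - t)) dt + ∫(5/(t - 5)) dt.
Step 5. Evaluate the standard form [assuming t > 5]: now 2*log(t) + 5*log(t - 5) + 4*log(t - 2) + ∫((4 - 9*t)/(t**2 - t)) dt.
Step 6. Decompose ∫((4 - 9*t)/(t**2 - t)) dt by partial fractions, (4 - 9*t)/(t**2 - t) = -5/(t - 1) - 4/t: now 2*log(t) + 5*log(t - 5) + 4*log(t - 2) + ∫(-4/t) dt + ∫(-5/(t - 1)) dt.
Step 7. Evaluate the standard form [assuming t > 1]: now 2*log(t) + 5*log(t - 5) + 4*log(t - 2) - 5*log(t - 1) + ∫(-4/t) dt.
Step 8. Evaluate the standard form [assuming t > 0]: now -2*log(t) + 5*log(t - 5) + 4*log(t - 2) - 5*log(t - 1).
Answer: -2*log(t) + 5*log(t - 5) + 4*log(t - 2) - 5*log(t - 1).


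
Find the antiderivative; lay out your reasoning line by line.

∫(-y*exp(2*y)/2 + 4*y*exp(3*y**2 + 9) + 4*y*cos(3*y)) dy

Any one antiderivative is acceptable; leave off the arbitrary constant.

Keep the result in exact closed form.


Step 1. Rewrite: now ∫(-y*exp(2*y)/2) dy + ∫(4*y*exp(3*y**2 + 9)) dy + ∫(4*y*cos(3*y)) dy.
Step 2. Integrate ∫(4*y*cos(3*y)) dy by parts with u = y, dv = (4*cos(3*y)) dy, so v = 4*sin(3*y)/3: now 4*y*sin(3*y)/3 + ∫(-y*exp(2*y)/2) dy + ∫(4*y*exp(3*y**2 + 9)) dy + ∫(-4*sin(3*y)/3) dy.
Step 3. Evaluate the standard form: now 4*y*sin(3*y)/3 + 4*cos(3*y)/9 + ∫(-y*exp(2*y)/2) dy + ∫(4*y*exp(3*y**2 + 9)) dy.
Step 4. Substitute u = y**2 + 3, turning ∫(4*y*exp(3*y**2 + 9)) dy into ∫(2*exp(3*u)) du: now 4*y*sin(3*y)/3 + 4*cos(3*y)/9 + ∫(-y*exp(2*y)/2) dy + ∫(2*exp(3*u)) du.
Step 5. Evaluate the standard form: now 4*y*sin(3*y)/3 + 2*exp(3*u)/3 + 4*cos(3*y)/9 + ∫(-y*exp(2*y)/2) dy.
Step 6. Substitute back u = y**2 + 3: now 4*y*sin(3*y)/3 + 2*exp(3*y**2 + 9)/3 + 4*cos(3*y)/9 + ∫(-y*exp(2*y)/2) dy.
Step 7. Integrate ∫(-y*exp(2*y)/2) dy by parts with u = y, dv = (-exp(2*y)/2) dy, so v = -exp(2*y)/4: now -y*exp(2*y)/4 + 4*y*sin(3*y)/3 + 2*exp(3*y**2 + 9)/3 + 4*cos(3*y)/9 + ∫(exp(2*y)/4) dy.
Step 8. Evaluate the standard form: now -y*exp(2*y)/4 + 4*y*sin(3*y)/3 + exp(2*y)/8 + 2*exp(3*y**2 + 9)/3 + 4*cos(3*y)/9.
Answer: -y*exp(2*y)/4 + 4*y*sin(3*y)/3 + exp(2*y)/8 + 2*exp(3*y**2 + 9)/3 + 4*cos(3*y)/9.


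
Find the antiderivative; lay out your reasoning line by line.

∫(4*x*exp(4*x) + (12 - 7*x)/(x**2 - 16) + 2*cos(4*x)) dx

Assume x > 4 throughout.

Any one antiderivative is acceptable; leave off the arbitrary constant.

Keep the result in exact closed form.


Step 1. Rewrite: now ∫(4*x*exp(4*x)) dx + ∫((12 - 7*x)/(x**2 - 16)) dx + ∫(2*cos(4*x)) dx.
Step 2. Evaluate the standard form: now sin(4*x)/2 + ∫(4*x*exp(4*x)) dx + ∫((12 - 7*x)/(x**2 - 16)) dx.
Step 3. Integrate ∫(4*x*exp(4*x)) dx by parts with u = x, dv = (4*exp(4*x)) dx, so v = exp(4*x): now x*exp(4*x) + sin(4*x)/2 + ∫((12 - 7*x)/(x**2 - 16)) dx + ∫(-exp(4*x)) dx.
Step 4. Evaluate the standard form: now x*exp(4*x) - exp(4*x)/4 + sin(4*x)/2 + ∫((12 - 7*x)/(x**2 - 16)) dx.
Step 5. Decompose ∫((12 - 7*x)/(x**2 - 16)) dx by partial fractions, (12 - 7*x)/(x**2 - 16) = -5/(x + 4) - 2/(x - 4): now x*exp(4*x) - exp(4*x)/4 + sin(4*x)/2 + ∫(-2/(x - 4)) dx + ∫(-5/(x + 4)) dx.
Step 6. Evaluate the standard form [assuming x > 4]: now x*exp(4*x) - exp(4*x)/4 - 2*log(x - 4) + sin(4*x)/2 + ∫(-5/(x + 4)) dx.
Step 7. Evaluate the standard form [assuming x > -4]: now x*exp(4*x) - exp(4*x)/4 - 2*log(x - 4) - 5*log(x + 4) + sin(4*x)/2.
Answer: x*exp(4*x) - exp(4*x)/4 - 2*log(x - 4) - 5*log(x + 4) + sin(4*x)/2.


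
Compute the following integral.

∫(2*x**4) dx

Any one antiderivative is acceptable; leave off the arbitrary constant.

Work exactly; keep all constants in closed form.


Answer: 2*x**5/5.


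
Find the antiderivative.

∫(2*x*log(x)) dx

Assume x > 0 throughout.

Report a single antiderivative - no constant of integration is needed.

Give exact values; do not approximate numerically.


Answer: x**2*log(x) - x**2/2.


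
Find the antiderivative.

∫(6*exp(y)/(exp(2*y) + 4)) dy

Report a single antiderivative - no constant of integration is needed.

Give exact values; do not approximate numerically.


Answer: 3*atan(exp(y)/2).


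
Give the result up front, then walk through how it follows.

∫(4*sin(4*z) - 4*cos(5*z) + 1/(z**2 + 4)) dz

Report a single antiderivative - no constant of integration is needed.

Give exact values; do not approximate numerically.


The answer is -4*sin(5*z)/5 - cos(4*z) + atan(z/2)/2.
Step 1. Rewrite: now ∫(1/(z**2 + 4)) dz + ∫(4*sin(4*z)) dz + ∫(-4*cos(5*z)) dz.
Step 2. Evaluate the standard form: now atan(z/2)/2 + ∫(4*sin(4*z)) dz + ∫(-4*cos(5*z)) dz.
Step 3. Evaluate the standard form: now -4*sin(5*z)/5 + atan(z/2)/2 + ∫(4*sin(4*z)) dz.
Step 4. Evaluate the standard form: now -4*sin(5*z)/5 - cos(4*z) + atan(z/2)/2.
Answer: -4*sin(5*z)/5 - cos(4*z) + atan(z/2)/2.


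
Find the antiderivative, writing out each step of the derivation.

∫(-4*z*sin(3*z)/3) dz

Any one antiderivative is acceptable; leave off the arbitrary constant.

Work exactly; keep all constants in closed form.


Step 1. Integrate ∫(-4*z*sin(3*z)/3) dz by parts with u = z, dv = (-4*sin(3*z)/3) dz, so v = 4*cos(3*z)/9: now 4*z*cos(3*z)/9 + ∫(-4*cos(3*z)/9) dz.
Step 2. Evaluate the standard form: now 4*z*cos(3*z)/9 - 4*sin(3*z)/27.
Answer: 4*z*cos(3*z)/9 - 4*sin(3*z)/27.


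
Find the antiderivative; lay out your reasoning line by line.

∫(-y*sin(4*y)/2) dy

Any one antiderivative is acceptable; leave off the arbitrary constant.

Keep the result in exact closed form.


Step 1. Integrate ∫(-y*sin(4*y)/2) dy by parts with u = y, dv = (-sin(4*y)/2) dy, so v = cos(4*y)/8: now y*cos(4*y)/8 + ∫(-cos(4*y)/8) dy.
Step 2. Evaluate the standard form: now y*cos(4*y)/8 - sin(4*y)/32.
Answer: y*cos(4*y)/8 - sin(4*y)/32.


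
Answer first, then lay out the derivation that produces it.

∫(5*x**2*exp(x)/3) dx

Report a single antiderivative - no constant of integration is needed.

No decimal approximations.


The answer is 5*x**2*exp(x)/3 - 10*x*exp(x)/3 + 10*exp(x)/3.
Step 1. Integrate ∫(5*x**2*exp(x)/3) dx by parts with u = x**2, dv = (5*exp(x)/3) dx, so v = 5*exp(x)/3: now 5*x**2*exp(x)/3 + ∫(-10*x*exp(x)/3) dx.
Step 2. Integrate ∫(-10*x*exp(x)/3) dx by parts with u = x, dv = (-10*exp(x)/3) dx, so v = -10*exp(x)/3: now 5*x**2*exp(x)/3 - 10*x*exp(x)/3 + ∫(10*exp(x)/3) dx.
Step 3. Evaluate the standard form: now 5*x**2*exp(x)/3 - 10*x*exp(x)/3 + 10*exp(x)/3.
Answer: 5*x**2*exp(x)/3 - 10*x*exp(x)/3 + 10*exp(x)/3.


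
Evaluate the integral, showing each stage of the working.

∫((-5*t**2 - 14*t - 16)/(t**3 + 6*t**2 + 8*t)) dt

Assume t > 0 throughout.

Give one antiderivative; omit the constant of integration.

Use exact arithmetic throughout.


Step 1. Decompose ∫((-5*t**2 - 14*t - 16)/(t**3 + 6*t**2 + 8*t)) dt by partial fractions, (-5*t**2 - 14*t - 16)/(t**3 + 6*t**2 + 8*t) = -5/(t + 4) + 2/(t + 2) - 2/t: now ∫(-2/t) dt + ∫(2/(t + 2)) dt + ∫(-5/(t + 4)) dt.
Step 2. Evaluate the standard form [assuming t > -4]: now -5*log(t + 4) + ∫(-2/t) dt + ∫(2/(t + 2)) dt.
Step 3. Evaluate the standard form [assuming t > 0]: now -2*log(t) - 5*log(t + 4) + ∫(2/(t + 2)) dt.
Step 4. Evaluate the standard form [assuming t > -2]: now -2*log(t) + 2*log(t + 2) - 5*log(t + 4).
Answer: -2*log(t) + 2*log(t + 2) - 5*log(t + 4).


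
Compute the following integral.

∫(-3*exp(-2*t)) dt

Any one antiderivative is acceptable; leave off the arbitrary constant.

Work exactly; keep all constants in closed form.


Answer: 3*exp(-2*t)/2.


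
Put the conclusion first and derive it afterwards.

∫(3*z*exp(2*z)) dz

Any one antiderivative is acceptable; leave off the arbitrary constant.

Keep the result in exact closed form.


The answer is 3*z*exp(2*z)/2 - 3*exp(2*z)/4.
Step 1. Integrate ∫(3*z*exp(2*z)) dz by parts with u = z, dv = (3*exp(2*z)) dz, so v = 3*exp(2*z)/2: now 3*z*exp(2*z)/2 + ∫(-3*exp(2*z)/2) dz.
Step 2. Evaluate the standard form: now 3*z*exp(2*z)/2 - 3*exp(2*z)/4.
Answer: 3*z*exp(2*z)/2 - 3*exp(2*z)/4.


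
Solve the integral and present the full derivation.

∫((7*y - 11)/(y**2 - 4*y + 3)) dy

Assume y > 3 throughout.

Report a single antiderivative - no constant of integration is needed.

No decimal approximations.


Step 1. Decompose ∫((7*y - 11)/(y**2 - 4*y + 3)) dy by partial fractions, (7*y - 11)/(y**2 - 4*y + 3) = 2/(y - 1) + 5/(y - 3): now ∫(5/(y - 3)) dy + ∫(2/(y - 1)) dy.
Step 2. Evaluate the standard form [assuming y > 1]: now 2*log(y - 1) + ∫(5/(y - 3)) dy.
Step 3. Evaluate the standard form [assuming y > 3]: now 5*log(y - 3) + 2*log(y - 1).
Answer: 5*log(y - 3) + 2*log(y - 1).


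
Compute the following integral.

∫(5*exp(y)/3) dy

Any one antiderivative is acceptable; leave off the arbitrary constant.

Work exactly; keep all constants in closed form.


Answer: 5*exp(y)/3.


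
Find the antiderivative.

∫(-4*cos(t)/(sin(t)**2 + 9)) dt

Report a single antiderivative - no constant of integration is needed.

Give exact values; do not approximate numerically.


Answer: -4*atan(sin(t)/3)/3.


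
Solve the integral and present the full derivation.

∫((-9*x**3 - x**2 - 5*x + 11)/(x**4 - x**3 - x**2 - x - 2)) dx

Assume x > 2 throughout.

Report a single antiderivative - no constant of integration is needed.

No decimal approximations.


Step 1. Decompose ∫((-9*x**3 - x**2 - 5*x + 11)/(x**4 - x**3 - x**2 - x - 2)) dx by partial fractions, (-9*x**3 - x**2 - 5*x + 11)/(x**4 - x**3 - x**2 - x - 2) = -4/(x**2 + 1) - 4/(x + 1) - 5/(x - 2): now ∫(-5/(x - 2)) dx + ∫(-4/(x + 1)) dx + ∫(-4/(x**2 + 1)) dx.
Step 2. Evaluate the standard form [assuming x > 2]: now -5*log(x - 2) + ∫(-4/(x + 1)) dx + ∫(-4/(x**2 + 1)) dx.
Step 3. Evaluate the standard form [assuming x > -1]: now -5*log(x - 2) - 4*log(x + 1) + ∫(-4/(x**2 + 1)) dx.
Step 4. Evaluate the standard form: now -5*log(x - 2) - 4*log(x + 1) - 4*atan(x).
Answer: -5*log(x - 2) - 4*log(x + 1) - 4*atan(x).


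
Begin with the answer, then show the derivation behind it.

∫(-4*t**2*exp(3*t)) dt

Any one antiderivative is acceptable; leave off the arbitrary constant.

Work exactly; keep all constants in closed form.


The answer is -4*t**2*exp(3*t)/3 + 8*t*exp(3*t)/9 - 8*exp(3*t)/27.
Step 1. Integrate ∫(-4*t**2*exp(3*t)) dt by parts with u = t**2, dv = (-4*exp(3*t)) dt, so v = -4*exp(3*t)/3: now -4*t**2*exp(3*t)/3 + ∫(8*t*exp(3*t)/3) dt.
Step 2. Integrate ∫(8*t*exp(3*t)/3) dt by parts with u = t, dv = (8*exp(3*t)/3) dt, so v = 8*exp(3*t)/9: now -4*t**2*exp(3*t)/3 + 8*t*exp(3*t)/9 + ∫(-8*exp(3*t)/9) dt.
Step 3. Evaluate the standard form: now -4*t**2*exp(3*t)/3 + 8*t*exp(3*t)/9 - 8*exp(3*t)/27.
Answer: -4*t**2*exp(3*t)/3 + 8*t*exp(3*t)/9 - 8*exp(3*t)/27.


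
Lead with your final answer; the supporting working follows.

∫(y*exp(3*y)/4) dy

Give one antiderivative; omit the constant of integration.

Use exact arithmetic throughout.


The answer is y*exp(3*y)/12 - exp(3*y)/36.
Step 1. Integrate ∫(y*exp(3*y)/4) dy by parts with u = y, dv = (exp(3*y)/4) dy, so v = exp(3*y)/12: now y*exp(3*y)/12 + ∫(-exp(3*y)/12) dy.
Step 2. Evaluate the standard form: now y*exp(3*y)/12 - exp(3*y)/36.
Answer: y*exp(3*y)/12 - exp(3*y)/36.


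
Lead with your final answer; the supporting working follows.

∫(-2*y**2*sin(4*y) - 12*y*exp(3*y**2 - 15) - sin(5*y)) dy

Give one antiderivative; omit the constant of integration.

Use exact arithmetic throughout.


The answer is y**2*cos(4*y)/2 - y*sin(4*y)/4 - 2*exp(3*y**2 - 15) - cos(4*y)/16 + cos(5*y)/5.
Step 1. Rewrite: now ∫(-12*y*exp(3*y**2 - 15)) dy + ∫(-2*y**2*sin(4*y)) dy + ∫(-sin(5*y)) dy.
Step 2. Integrate ∫(-2*y**2*sin(4*y)) dy by parts with u = y**2, dv = (-2*sin(4*y)) dy, so v = cos(4*y)/2: now y**2*cos(4*y)/2 + ∫(-12*y*exp(3*y**2 - 15)) dy + ∫(-y*cos(4*y)) dy + ∫(-sin(5*y)) dy.
Step 3. Integrate ∫(-y*cos(4*y)) dy by parts with u = y, dv = (-cos(4*y)) dy, so v = -sin(4*y)/4: now y**2*cos(4*y)/2 - y*sin(4*y)/4 + ∫(-12*y*exp(3*y**2 - 15)) dy + ∫(sin(4*y)/4) dy + ∫(-sin(5*y)) dy.
Step 4. Evaluate the standard form: now y**2*cos(4*y)/2 - y*sin(4*y)/4 - cos(4*y)/16 + ∫(-12*y*exp(3*y**2 - 15)) dy + ∫(-sin(5*y)) dy.
Step 5. Evaluate the standard form: now y**2*cos(4*y)/2 - y*sin(4*y)/4 - cos(4*y)/16 + cos(5*y)/5 + ∫(-12*y*exp(3*y**2 - 15)) dy.
Step 6. Substitute u = y**2 - 5, turning ∫(-12*y*exp(3*y**2 - 15)) dy into ∫(-6*exp(3*u)) du: now y**2*cos(4*y)/2 - y*sin(4*y)/4 - cos(4*y)/16 + cos(5*y)/5 + ∫(-6*exp(3*u)) du.
Step 7. Evaluate the standard form: now y**2*cos(4*y)/2 - y*sin(4*y)/4 - 2*exp(3*u) - cos(4*y)/16 + cos(5*y)/5.
Step 8. Substitute back u = y**2 - 5: now y**2*cos(4*y)/2 - y*sin(4*y)/4 - 2*exp(3*y**2 - 15) - cos(4*y)/16 + cos(5*y)/5.
Answer: y**2*cos(4*y)/2 - y*sin(4*y)/4 - 2*exp(3*y**2 - 15) - cos(4*y)/16 + cos(5*y)/5.


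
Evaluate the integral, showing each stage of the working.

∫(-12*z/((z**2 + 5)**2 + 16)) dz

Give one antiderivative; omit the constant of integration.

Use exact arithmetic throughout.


Step 1. Substitute u = z**2 + 5, turning ∫(-12*z/((z**2 + 5)**2 + 16)) dz into ∫(-6/(u**2 + 16)) du: now ∫(-6/(u**2 + 16)) du.
Step 2. Evaluate the standard form: now -3*atan(u/4)/2.
Step 3. Substitute back u = z**2 + 5: now -3*atan(z**2/4 + 5/4)/2.
Answer: -3*atan(z**2/4 + 5/4)/2.


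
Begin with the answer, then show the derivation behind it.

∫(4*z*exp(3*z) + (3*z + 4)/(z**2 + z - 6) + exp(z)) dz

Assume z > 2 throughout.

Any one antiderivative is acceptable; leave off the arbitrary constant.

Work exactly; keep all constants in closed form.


The answer is 4*z*exp(3*z)/3 - 4*exp(3*z)/9 + exp(z) + 2*log(z - 2) + log(z + 3).
Step 1. Rewrite: now ∫(4*z*exp(3*z)) dz + ∫((3*z + 4)/(z**2 + z - 6)) dz + ∫(exp(z)) dz.
Step 2. Evaluate the standard form: now exp(z) + ∫(4*z*exp(3*z)) dz + ∫((3*z + 4)/(z**2 + z - 6)) dz.
Step 3. Integrate ∫(4*z*exp(3*z)) dz by parts with u = z, dv = (4*exp(3*z)) dz, so v = 4*exp(3*z)/3: now 4*z*exp(3*z)/3 + exp(z) + ∫((3*z + 4)/(z**2 + z - 6)) dz + ∫(-4*exp(3*z)/3) dz.
Step 4. Evaluate the standard form: now 4*z*exp(3*z)/3 - 4*exp(3*z)/9 + exp(z) + ∫((3*z + 4)/(z**2 + z - 6)) dz.
Step 5. Decompose ∫((3*z + 4)/(z**2 + z - 6)) dz by partial fractions, (3*z + 4)/(z**2 + z - 6) = 1/(z + 3) + 2/(z - 2): now 4*z*exp(3*z)/3 - 4*exp(3*z)/9 + exp(z) + ∫(2/(z - 2)) dz + ∫(1/(z + 3)) dz.
Step 6. Evaluate the standard form [assuming z > 2]: now 4*z*exp(3*z)/3 - 4*exp(3*z)/9 + exp(z) + 2*log(z - 2) + ∫(1/(z + 3)) dz.
Step 7. Evaluate the standard form [assuming z > -3]: now 4*z*exp(3*z)/3 - 4*exp(3*z)/9 + exp(z) + 2*log(z - 2) + log(z + 3).
Answer: 4*z*exp(3*z)/3 - 4*exp(3*z)/9 + exp(z) + 2*log(z - 2) + log(z + 3).


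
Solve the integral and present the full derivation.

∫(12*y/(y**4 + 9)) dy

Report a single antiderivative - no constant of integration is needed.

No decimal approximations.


Step 1. Substitute u = y**2, turning ∫(12*y/(y**4 + 9)) dy into ∫(6/(u**2 + 9)) du: now ∫(6/(u**2 + 9)) du.
Step 2. Evaluate the standard form: now 2*atan(u/3).
Step 3. Substitute back u = y**2: now 2*atan(y**2/3).
Answer: 2*atan(y**2/3).


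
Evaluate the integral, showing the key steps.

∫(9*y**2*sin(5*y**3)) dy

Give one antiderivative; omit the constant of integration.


Step 1. Substitute u = y**3, turning ∫(9*y**2*sin(5*y**3)) dy into ∫(3*sin(5*u)) du: now ∫(3*sin(5*u)) du.
Step 2. Evaluate the standard form: now -3*cos(5*u)/5.
Step 3. Substitute back u = y**3: now -3*cos(5*y**3)/5.
Answer: -3*cos(5*y**3)/5.


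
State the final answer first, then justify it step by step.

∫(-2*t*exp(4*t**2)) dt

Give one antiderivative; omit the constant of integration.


The answer is -exp(4*t**2)/4.
Step 1. Substitute u = t**2, turning ∫(-2*t*exp(4*t**2)) dt into ∫(-exp(4*u)) du: now ∫(-exp(4*u)) du.
Step 2. Evaluate the standard form: now -exp(4*u)/4.
Step 3. Substitute back u = t**2: now -exp(4*t**2)/4.
Answer: -exp(4*t**2)/4.


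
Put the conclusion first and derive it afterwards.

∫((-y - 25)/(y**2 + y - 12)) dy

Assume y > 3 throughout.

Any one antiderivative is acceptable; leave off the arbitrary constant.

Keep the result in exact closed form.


The answer is -4*log(y - 3) + 3*log(y + 4).
Step 1. Decompose ∫((-y - 25)/(y**2 + y - 12)) dy by partial fractions, (-y - 25)/(y**2 + y - 12) = 3/(y + 4) - 4/(y - 3): now ∫(-4/(y - 3)) dy + ∫(3/(y + 4)) dy.
Step 2. Evaluate the standard form [assuming y > 3]: now -4*log(y - 3) + ∫(3/(y + 4)) dy.
Step 3. Evaluate the standard form [assuming y > -4]: now -4*log(y - 3) + 3*log(y + 4).
Answer: -4*log(y - 3) + 3*log(y + 4).


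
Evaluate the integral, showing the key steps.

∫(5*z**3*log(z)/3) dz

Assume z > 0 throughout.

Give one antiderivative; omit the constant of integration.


Step 1. Integrate ∫(5*z**3*log(z)/3) dz by parts with u = log(z), dv = (5*z**3/3) dz, so v = 5*z**4/12 [assuming z > 0]: now 5*z**4*log(z)/12 + ∫(-5*z**3/12) dz.
Step 2. Evaluate the standard form: now 5*z**4*log(z)/12 - 5*z**4/48.
Answer: 5*z**4*log(z)/12 - 5*z**4/48.


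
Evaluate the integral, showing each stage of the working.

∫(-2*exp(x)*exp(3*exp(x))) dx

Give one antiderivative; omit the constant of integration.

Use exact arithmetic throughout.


Step 1. Substitute u = exp(x), turning ∫(-2*exp(x)*exp(3*exp(x))) dx into ∫(-2*exp(3*u)) du: now ∫(-2*exp(3*u)) du.
Step 2. Evaluate the standard form: now -2*exp(3*u)/3.
Step 3. Substitute back u = exp(x): now -2*exp(3*exp(x))/3.
Answer: -2*exp(3*exp(x))/3.


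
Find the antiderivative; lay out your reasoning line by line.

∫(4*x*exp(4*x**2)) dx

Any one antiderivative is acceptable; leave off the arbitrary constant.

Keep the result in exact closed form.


Step 1. Substitute u = x**2, turning ∫(4*x*exp(4*x**2)) dx into ∫(2*exp(4*u)) du: now ∫(2*exp(4*u)) du.
Step 2. Evaluate the standard form: now exp(4*u)/2.
Step 3. Substitute back u = x**2: now exp(4*x**2)/2.
Answer: exp(4*x**2)/2.


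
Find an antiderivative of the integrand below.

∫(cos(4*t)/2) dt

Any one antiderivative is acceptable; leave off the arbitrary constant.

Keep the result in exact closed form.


Answer: sin(4*t)/8.


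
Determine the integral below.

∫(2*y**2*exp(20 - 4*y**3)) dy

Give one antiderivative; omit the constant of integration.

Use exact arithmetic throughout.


Answer: -exp(20 - 4*y**3)/6.


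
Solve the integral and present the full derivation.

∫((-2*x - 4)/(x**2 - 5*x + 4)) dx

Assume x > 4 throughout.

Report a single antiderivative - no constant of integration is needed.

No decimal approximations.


Step 1. Decompose ∫((-2*x - 4)/(x**2 - 5*x + 4)) dx by partial fractions, (-2*x - 4)/(x**2 - 5*x + 4) = 2/(x - 1) - 4/(x - 4): now ∫(-4/(x - 4)) dx + ∫(2/(x - 1)) dx.
Step 2. Evaluate the standard form [assuming x > 1]: now 2*log(x - 1) + ∫(-4/(x - 4)) dx.
Step 3. Evaluate the standard form [assuming x > 4]: now -4*log(x - 4) + 2*log(x - 1).
Answer: -4*log(x - 4) + 2*log(x - 1).


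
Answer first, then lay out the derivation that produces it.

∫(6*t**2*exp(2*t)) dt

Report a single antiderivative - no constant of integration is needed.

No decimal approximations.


The answer is 3*t**2*exp(2*t) - 3*t*exp(2*t) + 3*exp(2*t)/2.
Step 1. Integrate ∫(6*t**2*exp(2*t)) dt by parts with u = t**2, dv = (6*exp(2*t)) dt, so v = 3*exp(2*t): now 3*t**2*exp(2*t) + ∫(-6*t*exp(2*t)) dt.
Step 2. Integrate ∫(-6*t*exp(2*t)) dt by parts with u = t, dv = (-6*exp(2*t)) dt, so v = -3*exp(2*t): now 3*t**2*exp(2*t) - 3*t*exp(2*t) + ∫(3*exp(2*t)) dt.
Step 3. Evaluate the standard form: now 3*t**2*exp(2*t) - 3*t*exp(2*t) + 3*exp(2*t)/2.
Answer: 3*t**2*exp(2*t) - 3*t*exp(2*t) + 3*exp(2*t)/2.


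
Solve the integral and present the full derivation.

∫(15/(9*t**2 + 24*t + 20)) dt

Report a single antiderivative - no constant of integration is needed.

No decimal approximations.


Step 1. Substitute u = 3*t + 4, turning ∫(15/(9*t**2 + 24*t + 20)) dt into ∫(5/(u**2 + 4)) du: now ∫(5/(u**2 + 4)) du.
Step 2. Evaluate the standard form: now 5*atan(u/2)/2.
Step 3. Substitute back u = 3*t + 4: now 5*atan(3*t/2 + 2)/2.
Answer: 5*atan(3*t/2 + 2)/2.


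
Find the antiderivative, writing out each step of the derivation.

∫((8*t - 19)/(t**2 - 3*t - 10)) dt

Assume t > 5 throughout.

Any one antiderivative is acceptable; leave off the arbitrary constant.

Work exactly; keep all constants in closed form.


Step 1. Decompose ∫((8*t - 19)/(t**2 - 3*t - 10)) dt by partial fractions, (8*t - 19)/(t**2 - 3*t - 10) = 5/(t + 2) + 3/(t - 5): now ∫(3/(t - 5)) dt + ∫(5/(t + 2)) dt.
Step 2. Evaluate the standard form [assuming t > 5]: now 3*log(t - 5) + ∫(5/(t + 2)) dt.
Step 3. Evaluate the standard form [assuming t > -2]: now 3*log(t - 5) + 5*log(t + 2).
Answer: 3*log(t - 5) + 5*log(t + 2).


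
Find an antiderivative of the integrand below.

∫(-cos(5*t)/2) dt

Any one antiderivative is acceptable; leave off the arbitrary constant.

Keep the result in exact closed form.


Answer: -sin(5*t)/10.


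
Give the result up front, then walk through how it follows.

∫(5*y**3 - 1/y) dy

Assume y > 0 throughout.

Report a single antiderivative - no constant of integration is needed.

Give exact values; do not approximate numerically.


The answer is 5*y**4/4 - log(y).
Step 1. Rewrite: now ∫(-1/y) dy + ∫(5*y**3) dy.
Step 2. Evaluate the standard form [assuming y > 0]: now -log(y) + ∫(5*y**3) dy.
Step 3. Evaluate the standard form: now 5*y**4/4 - log(y).
Answer: 5*y**4/4 - log(y).


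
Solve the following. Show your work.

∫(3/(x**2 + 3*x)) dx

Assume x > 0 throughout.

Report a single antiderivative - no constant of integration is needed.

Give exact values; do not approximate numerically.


Step 1. Decompose ∫(3/(x**2 + 3*x)) dx by partial fractions, 3/(x**2 + 3*x) = -1/(x + 3) + 1/x: now ∫(1/x) dx + ∫(-1/(x + 3)) dx.
Step 2. Evaluate the standard form [assuming x > -3]: now -log(x + 3) + ∫(1/x) dx.
Step 3. Evaluate the standard form [assuming x > 0]: now log(x) - log(x + 3).
Answer: log(x) - log(x + 3).


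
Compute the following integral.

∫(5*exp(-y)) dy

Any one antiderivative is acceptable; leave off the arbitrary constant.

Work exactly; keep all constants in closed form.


Answer: -5*exp(-y).


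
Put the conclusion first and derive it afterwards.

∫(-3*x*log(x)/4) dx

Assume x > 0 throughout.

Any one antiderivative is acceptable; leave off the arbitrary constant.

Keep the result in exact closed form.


The answer is -3*x**2*log(x)/8 + 3*x**2/16.
Step 1. Integrate ∫(-3*x*log(x)/4) dx by parts with u = log(x), dv = (-3*x/4) dx, so v = -3*x**2/8 [assuming x > 0]: now -3*x**2*log(x)/8 + ∫(3*x/8) dx.
Step 2. Evaluate the standard form: now -3*x**2*log(x)/8 + 3*x**2/16.
Answer: -3*x**2*log(x)/8 + 3*x**2/16.


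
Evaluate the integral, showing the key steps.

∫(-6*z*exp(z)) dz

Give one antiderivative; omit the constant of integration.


Step 1. Integrate ∫(-6*z*exp(z)) dz by parts with u = z, dv = (-6*exp(z)) dz, so v = -6*exp(z): now -6*z*exp(z) + ∫(6*exp(z)) dz.
Step 2. Evaluate the standard form: now -6*z*exp(z) + 6*exp(z).
Answer: -6*z*exp(z) + 6*exp(z).


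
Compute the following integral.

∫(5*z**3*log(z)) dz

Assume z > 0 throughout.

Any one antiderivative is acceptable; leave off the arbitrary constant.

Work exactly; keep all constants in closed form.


Answer: 5*z**4*log(z)/4 - 5*z**4/16.


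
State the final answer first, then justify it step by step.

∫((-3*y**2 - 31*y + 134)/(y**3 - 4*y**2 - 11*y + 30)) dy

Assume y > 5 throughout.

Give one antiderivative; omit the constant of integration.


The answer is -4*log(y - 5) - 4*log(y - 2) + 5*log(y + 3).
Step 1. Decompose ∫((-3*y**2 - 31*y + 134)/(y**3 - 4*y**2 - 11*y + 30)) dy by partial fractions, (-3*y**2 - 31*y + 134)/(y**3 - 4*y**2 - 11*y + 30) = 5/(y + 3) - 4/(y - 2) - 4/(y - 5): now ∫(-4/(y - 5)) dy + ∫(-4/(y - 2)) dy + ∫(5/(y + 3)) dy.
Step 2. Evaluate the standard form [assuming y > 5]: now -4*log(y - 5) + ∫(-4/(y - 2)) dy + ∫(5/(y + 3)) dy.
Step 3. Evaluate the standard form [assuming y > 2]: now -4*log(y - 5) - 4*log(y - 2) + ∫(5/(y + 3)) dy.
Step 4. Evaluate the standard form [assuming y > -3]: now -4*log(y - 5) - 4*log(y - 2) + 5*log(y + 3).
Answer: -4*log(y - 5) - 4*log(y - 2) + 5*log(y + 3).


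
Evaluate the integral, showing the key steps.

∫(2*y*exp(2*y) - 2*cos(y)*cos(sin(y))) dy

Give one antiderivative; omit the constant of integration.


Step 1. Rewrite: now ∫(2*y*exp(2*y)) dy + ∫(-2*cos(y)*cos(sin(y))) dy.
Step 2. Substitute u = sin(y), turning ∫(-2*cos(y)*cos(sin(y))) dy into ∫(-2*cos(u)) du: now ∫(2*y*exp(2*y)) dy + ∫(-2*cos(u)) du.
Step 3. Evaluate the standard form: now -2*sin(u) + ∫(2*y*exp(2*y)) dy.
Step 4. Substitute back u = sin(y): now -2*sin(sin(y)) + ∫(2*y*exp(2*y)) dy.
Step 5. Integrate ∫(2*y*exp(2*y)) dy by parts with u = y, dv = (2*exp(2*y)) dy, so v = exp(2*y): now y*exp(2*y) - 2*sin(sin(y)) + ∫(-exp(2*y)) dy.
Step 6. Evaluate the standard form: now y*exp(2*y) - exp(2*y)/2 - 2*sin(sin(y)).
Answer: y*exp(2*y) - exp(2*y)/2 - 2*sin(sin(y)).


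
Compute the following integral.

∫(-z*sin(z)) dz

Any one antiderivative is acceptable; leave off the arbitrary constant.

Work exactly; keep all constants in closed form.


Answer: z*cos(z) - sin(z).


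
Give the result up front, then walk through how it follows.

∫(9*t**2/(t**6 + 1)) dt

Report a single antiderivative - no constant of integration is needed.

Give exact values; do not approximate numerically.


The answer is 3*atan(t**3).
Step 1. Substitute u = t**3, turning ∫(9*t**2/(t**6 + 1)) dt into ∫(3/(u**2 + 1)) du: now ∫(3/(u**2 + 1)) du.
Step 2. Evaluate the standard form: now 3*atan(u).
Step 3. Substitute back u = t**3: now 3*atan(t**3).
Answer: 3*atan(t**3).


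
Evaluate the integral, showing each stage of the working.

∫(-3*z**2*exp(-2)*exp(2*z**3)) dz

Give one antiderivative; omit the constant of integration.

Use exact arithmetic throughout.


Step 1. Substitute u = z**3 - 1, turning ∫(-3*z**2*exp(-2)*exp(2*z**3)) dz into ∫(-exp(2*u)) du: now ∫(-exp(2*u)) du.
Step 2. Evaluate the standard form: now -exp(2*u)/2.
Step 3. Substitute back u = z**3 - 1: now -exp(2*z**3 - 2)/2.
Answer: -exp(2*z**3 - 2)/2.


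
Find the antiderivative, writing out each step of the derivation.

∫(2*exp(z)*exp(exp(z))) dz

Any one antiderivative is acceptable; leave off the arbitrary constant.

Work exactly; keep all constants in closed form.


Step 1. Substitute u = exp(z), turning ∫(2*exp(z)*exp(exp(z))) dz into ∫(2*exp(u)) du: now ∫(2*exp(u)) du.
Step 2. Evaluate the standard form: now 2*exp(u).
Step 3. Substitute back u = exp(z): now 2*exp(exp(z)).
Answer: 2*exp(exp(z)).


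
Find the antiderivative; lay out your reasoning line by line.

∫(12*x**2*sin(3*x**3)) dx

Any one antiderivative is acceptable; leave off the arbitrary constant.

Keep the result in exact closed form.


Step 1. Substitute u = x**3, turning ∫(12*x**2*sin(3*x**3)) dx into ∫(4*sin(3*u)) du: now ∫(4*sin(3*u)) du.
Step 2. Evaluate the standard form: now -4*cos(3*u)/3.
Step 3. Substitute back u = x**3: now -4*cos(3*x**3)/3.
Answer: -4*cos(3*x**3)/3.


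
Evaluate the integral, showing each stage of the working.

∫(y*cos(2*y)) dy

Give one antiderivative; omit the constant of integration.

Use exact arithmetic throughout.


Step 1. Integrate ∫(y*cos(2*y)) dy by parts with u = y, dv = (cos(2*y)) dy, so v = sin(2*y)/2: now y*sin(2*y)/2 + ∫(-sin(2*y)/2) dy.
Step 2. Evaluate the standard form: now y*sin(2*y)/2 + cos(2*y)/4.
Answer: y*sin(2*y)/2 + cos(2*y)/4.


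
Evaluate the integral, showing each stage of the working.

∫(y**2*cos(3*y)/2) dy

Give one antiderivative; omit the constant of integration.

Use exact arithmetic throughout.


Step 1. Integrate ∫(y**2*cos(3*y)/2) dy by parts with u = y**2, dv = (cos(3*y)/2) dy, so v = sin(3*y)/6: now y**2*sin(3*y)/6 + ∫(-y*sin(3*y)/3) dy.
Step 2. Integrate ∫(-y*sin(3*y)/3) dy by parts with u = y, dv = (-sin(3*y)/3) dy, so v = cos(3*y)/9: now y**2*sin(3*y)/6 + y*cos(3*y)/9 + ∫(-cos(3*y)/9) dy.
Step 3. Evaluate the standard form: now y**2*sin(3*y)/6 + y*cos(3*y)/9 - sin(3*y)/27.
Answer: y**2*sin(3*y)/6 + y*cos(3*y)/9 - sin(3*y)/27.


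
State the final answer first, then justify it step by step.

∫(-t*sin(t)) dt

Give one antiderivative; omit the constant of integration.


The answer is t*cos(t) - sin(t).
Step 1. Integrate ∫(-t*sin(t)) dt by parts with u = t, dv = (-sin(t)) dt, so v = cos(t): now t*cos(t) + ∫(-cos(t)) dt.
Step 2. Evaluate the standard form: now t*cos(t) - sin(t).
Answer: t*cos(t) - sin(t).


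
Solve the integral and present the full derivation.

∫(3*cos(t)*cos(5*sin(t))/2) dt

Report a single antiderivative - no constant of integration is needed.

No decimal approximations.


Step 1. Substitute u = sin(t), turning ∫(3*cos(t)*cos(5*sin(t))/2) dt into ∫(3*cos(5*u)/2) du: now ∫(3*cos(5*u)/2) du.
Step 2. Evaluate the standard form: now 3*sin(5*u)/10.
Step 3. Substitute back u = sin(t): now 3*sin(5*sin(t))/10.
Answer: 3*sin(5*sin(t))/10.


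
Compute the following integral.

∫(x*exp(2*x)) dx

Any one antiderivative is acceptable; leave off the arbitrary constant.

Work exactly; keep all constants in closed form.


Answer: x*exp(2*x)/2 - exp(2*x)/4.


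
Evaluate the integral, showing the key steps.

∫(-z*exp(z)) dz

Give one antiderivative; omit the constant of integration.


Step 1. Integrate ∫(-z*exp(z)) dz by parts with u = z, dv = (-exp(z)) dz, so v = -exp(z): now -z*exp(z) + ∫(exp(z)) dz.
Step 2. Evaluate the standard form: now -z*exp(z) + exp(z).
Answer: -z*exp(z) + exp(z).


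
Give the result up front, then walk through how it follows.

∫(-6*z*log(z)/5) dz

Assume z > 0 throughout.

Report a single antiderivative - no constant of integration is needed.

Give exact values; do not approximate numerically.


The answer is -3*z**2*log(z)/5 + 3*z**2/10.
Step 1. Integrate ∫(-6*z*log(z)/5) dz by parts with u = log(z), dv = (-6*z/5) dz, so v = -3*z**2/5 [assuming z > 0]: now -3*z**2*log(z)/5 + ∫(3*z/5) dz.
Step 2. Evaluate the standard form: now -3*z**2*log(z)/5 + 3*z**2/10.
Answer: -3*z**2*log(z)/5 + 3*z**2/10.


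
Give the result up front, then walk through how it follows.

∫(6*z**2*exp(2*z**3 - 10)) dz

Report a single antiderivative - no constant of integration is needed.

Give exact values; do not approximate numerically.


The answer is exp(2*z**3 - 10).
Step 1. Substitute u = z**3 - 5, turning ∫(6*z**2*exp(2*z**3 - 10)) dz into ∫(2*exp(2*u)) du: now ∫(2*exp(2*u)) du.
Step 2. Evaluate the standard form: now exp(2*u).
Step 3. Substitute back u = z**3 - 5: now exp(2*z**3 - 10).
Answer: exp(2*z**3 - 10).


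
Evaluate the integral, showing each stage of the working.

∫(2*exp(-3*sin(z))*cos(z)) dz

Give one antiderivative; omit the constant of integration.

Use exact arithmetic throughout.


Step 1. Substitute u = sin(z), turning ∫(2*exp(-3*sin(z))*cos(z)) dz into ∫(2*exp(-3*u)) du: now ∫(2*exp(-3*u)) du.
Step 2. Evaluate the standard form: now -2*exp(-3*u)/3.
Step 3. Substitute back u = sin(z): now -2*exp(-3*sin(z))/3.
Answer: -2*exp(-3*sin(z))/3.


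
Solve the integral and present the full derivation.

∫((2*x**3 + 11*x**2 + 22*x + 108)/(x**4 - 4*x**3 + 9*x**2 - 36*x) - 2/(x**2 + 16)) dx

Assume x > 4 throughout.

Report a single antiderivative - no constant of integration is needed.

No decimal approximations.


Step 1. Rewrite: now ∫((2*x**3 + 11*x**2 + 22*x + 108)/(x**4 - 4*x**3 + 9*x**2 - 36*x)) dx + ∫(-2/(x**2 + 16)) dx.
Step 2. Evaluate the standard form: now -atan(x/4)/2 + ∫((2*x**3 + 11*x**2 + 22*x + 108)/(x**4 - 4*x**3 + 9*x**2 - 36*x)) dx.
Step 3. Decompose ∫((2*x**3 + 11*x**2 + 22*x + 108)/(x**4 - 4*x**3 + 9*x**2 - 36*x)) dx by partial fractions, (2*x**3 + 11*x**2 + 22*x + 108)/(x**4 - 4*x**3 + 9*x**2 - 36*x) = -1/(x**2 + 9) + 5/(x - 4) - 3/x: now -atan(x/4)/2 + ∫(-3/x) dx + ∫(5/(x - 4)) dx + ∫(-1/(x**2 + 9)) dx.
Step 4. Evaluate the standard form [assuming x > 4]: now 5*log(x - 4) - atan(x/4)/2 + ∫(-3/x) dx + ∫(-1/(x**2 + 9)) dx.
Step 5. Evaluate the standard form [assuming x > 0]: now -3*log(x) + 5*log(x - 4) - atan(x/4)/2 + ∫(-1/(x**2 + 9)) dx.
Step 6. Evaluate the standard form: now -3*log(x) + 5*log(x - 4) - atan(x/4)/2 - atan(x/3)/3.
Answer: -3*log(x) + 5*log(x - 4) - atan(x/4)/2 - atan(x/3)/3.


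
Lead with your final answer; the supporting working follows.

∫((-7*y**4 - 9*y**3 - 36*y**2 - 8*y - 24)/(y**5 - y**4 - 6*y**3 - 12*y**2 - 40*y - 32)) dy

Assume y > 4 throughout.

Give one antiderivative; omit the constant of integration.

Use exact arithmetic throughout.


The answer is -5*log(y - 4) + 2*log(y + 1) - 4*log(y + 2) - atan(y/2).
Step 1. Decompose ∫((-7*y**4 - 9*y**3 - 36*y**2 - 8*y - 24)/(y**5 - y**4 - 6*y**3 - 12*y**2 - 40*y - 32)) dy by partial fractions, (-7*y**4 - 9*y**3 - 36*y**2 - 8*y - 24)/(y**5 - y**4 - 6*y**3 - 12*y**2 - 40*y - 32) = -2/(y**2 + 4) - 4/(y + 2) + 2/(y + 1) - 5/(y - 4): now ∫(-5/(y - 4)) dy + ∫(2/(y + 1)) dy + ∫(-4/(y + 2)) dy + ∫(-2/(y**2 + 4)) dy.
Step 2. Evaluate the standard form [assuming y > -1]: now 2*log(y + 1) + ∫(-5/(y - 4)) dy + ∫(-4/(y + 2)) dy + ∫(-2/(y**2 + 4)) dy.
Step 3. Evaluate the standard form [assuming y > -2]: now 2*log(y + 1) - 4*log(y + 2) + ∫(-5/(y - 4)) dy + ∫(-2/(y**2 + 4)) dy.
Step 4. Evaluate the standard form [assuming y > 4]: now -5*log(y - 4) + 2*log(y + 1) - 4*log(y + 2) + ∫(-2/(y**2 + 4)) dy.
Step 5. Evaluate the standard form: now -5*log(y - 4) + 2*log(y + 1) - 4*log(y + 2) - atan(y/2).
Answer: -5*log(y - 4) + 2*log(y + 1) - 4*log(y + 2) - atan(y/2).


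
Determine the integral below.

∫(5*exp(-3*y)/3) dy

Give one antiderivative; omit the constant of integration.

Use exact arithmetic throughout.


Answer: -5*exp(-3*y)/9.


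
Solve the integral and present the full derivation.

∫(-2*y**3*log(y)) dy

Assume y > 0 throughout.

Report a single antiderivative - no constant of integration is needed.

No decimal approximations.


Step 1. Integrate ∫(-2*y**3*log(y)) dy by parts with u = log(y), dv = (-2*y**3) dy, so v = -y**4/2 [assuming y > 0]: now -y**4*log(y)/2 + ∫(y**3/2) dy.
Step 2. Evaluate the standard form: now -y**4*log(y)/2 + y**4/8.
Answer: -y**4*log(y)/2 + y**4/8.


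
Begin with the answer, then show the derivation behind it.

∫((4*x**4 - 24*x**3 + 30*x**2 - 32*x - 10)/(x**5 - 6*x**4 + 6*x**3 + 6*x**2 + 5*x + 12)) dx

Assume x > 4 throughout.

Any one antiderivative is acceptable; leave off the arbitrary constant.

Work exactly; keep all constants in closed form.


The answer is -2*log(x - 4) + 4*log(x - 3) + 2*log(x + 1) - 2*atan(x).
Step 1. Decompose ∫((4*x**4 - 24*x**3 + 30*x**2 - 32*x - 10)/(x**5 - 6*x**4 + 6*x**3 + 6*x**2 + 5*x + 12)) dx by partial fractions, (4*x**4 - 24*x**3 + 30*x**2 - 32*x - 10)/(x**5 - 6*x**4 + 6*x**3 + 6*x**2 + 5*x + 12) = -2/(x**2 + 1) + 2/(x + 1) + 4/(x - 3) - 2/(x - 4): now ∫(-2/(x - 4)) dx + ∫(4/(x - 3)) dx + ∫(2/(x + 1)) dx + ∫(-2/(x**2 + 1)) dx.
Step 2. Evaluate the standard form [assuming x > -1]: now 2*log(x + 1) + ∫(-2/(x - 4)) dx + ∫(4/(x - 3)) dx + ∫(-2/(x**2 + 1)) dx.
Step 3. Evaluate the standard form [assuming x > 4]: now -2*log(x - 4) + 2*log(x + 1) + ∫(4/(x - 3)) dx + ∫(-2/(x**2 + 1)) dx.
Step 4. Evaluate the standard form [assuming x > 3]: now -2*log(x - 4) + 4*log(x - 3) + 2*log(x + 1) + ∫(-2/(x**2 + 1)) dx.
Step 5. Evaluate the standard form: now -2*log(x - 4) + 4*log(x - 3) + 2*log(x + 1) - 2*atan(x).
Answer: -2*log(x - 4) + 4*log(x - 3) + 2*log(x + 1) - 2*atan(x).


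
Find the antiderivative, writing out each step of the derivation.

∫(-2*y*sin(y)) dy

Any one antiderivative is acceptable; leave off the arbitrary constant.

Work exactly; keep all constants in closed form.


Step 1. Integrate ∫(-2*y*sin(y)) dy by parts with u = y, dv = (-2*sin(y)) dy, so v = 2*cos(y): now 2*y*cos(y) + ∫(-2*cos(y)) dy.
Step 2. Evaluate the standard form: now 2*y*cos(y) - 2*sin(y).
Answer: 2*y*cos(y) - 2*sin(y).


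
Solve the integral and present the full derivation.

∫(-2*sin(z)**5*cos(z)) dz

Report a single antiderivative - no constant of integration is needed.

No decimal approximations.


Step 1. Substitute u = sin(z), turning ∫(-2*sin(z)**5*cos(z)) dz into ∫(-2*u**5) du: now ∫(-2*u**5) du.
Step 2. Evaluate the standard form: now -u**6/3.
Step 3. Substitute back u = sin(z): now -sin(z)**6/3.
Answer: -sin(z)**6/3.


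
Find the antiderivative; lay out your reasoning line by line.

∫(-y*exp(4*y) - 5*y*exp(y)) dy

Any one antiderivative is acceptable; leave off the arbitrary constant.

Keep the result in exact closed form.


Step 1. Rewrite: now ∫(-5*y*exp(y)) dy + ∫(-y*exp(4*y)) dy.
Step 2. Integrate ∫(-y*exp(4*y)) dy by parts with u = y, dv = (-exp(4*y)) dy, so v = -exp(4*y)/4: now -y*exp(4*y)/4 + ∫(-5*y*exp(y)) dy + ∫(exp(4*y)/4) dy.
Step 3. Evaluate the standard form: now -y*exp(4*y)/4 + exp(4*y)/16 + ∫(-5*y*exp(y)) dy.
Step 4. Integrate ∫(-5*y*exp(y)) dy by parts with u = y, dv = (-5*exp(y)) dy, so v = -5*exp(y): now -y*exp(4*y)/4 - 5*y*exp(y) + exp(4*y)/16 + ∫(5*exp(y)) dy.
Step 5. Evaluate the standard form: now -y*exp(4*y)/4 - 5*y*exp(y) + exp(4*y)/16 + 5*exp(y).
Answer: -y*exp(4*y)/4 - 5*y*exp(y) + exp(4*y)/16 + 5*exp(y).


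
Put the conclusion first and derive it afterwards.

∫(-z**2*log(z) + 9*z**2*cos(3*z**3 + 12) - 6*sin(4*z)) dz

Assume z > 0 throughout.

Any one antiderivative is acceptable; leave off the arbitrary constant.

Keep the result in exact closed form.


The answer is -z**3*log(z)/3 + z**3/9 + sin(3*z**3 + 12) + 3*cos(4*z)/2.
Step 1. Rewrite: now ∫(-z**2*log(z)) dz + ∫(9*z**2*cos(3*z**3 + 12)) dz + ∫(-6*sin(4*z)) dz.
Step 2. Substitute u = z**3 + 4, turning ∫(9*z**2*cos(3*z**3 + 12)) dz into ∫(3*cos(3*u)) du: now ∫(-z**2*log(z)) dz + ∫(-6*sin(4*z)) dz + ∫(3*cos(3*u)) du.
Step 3. Evaluate the standard form: now sin(3*u) + ∫(-z**2*log(z)) dz + ∫(-6*sin(4*z)) dz.
Step 4. Substitute back u = z**3 + 4: now sin(3*z**3 + 12) + ∫(-z**2*log(z)) dz + ∫(-6*sin(4*z)) dz.
Step 5. Evaluate the standard form: now sin(3*z**3 + 12) + 3*cos(4*z)/2 + ∫(-z**2*log(z)) dz.
Step 6. Integrate ∫(-z**2*log(z)) dz by parts with u = log(z), dv = (-z**2) dz, so v = -z**3/3 [assuming z > 0]: now -z**3*log(z)/3 + sin(3*z**3 + 12) + 3*cos(4*z)/2 + ∫(z**2/3) dz.
Step 7. Evaluate the standard form: now -z**3*log(z)/3 + z**3/9 + sin(3*z**3 + 12) + 3*cos(4*z)/2.
Answer: -z**3*log(z)/3 + z**3/9 + sin(3*z**3 + 12) + 3*cos(4*z)/2.
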